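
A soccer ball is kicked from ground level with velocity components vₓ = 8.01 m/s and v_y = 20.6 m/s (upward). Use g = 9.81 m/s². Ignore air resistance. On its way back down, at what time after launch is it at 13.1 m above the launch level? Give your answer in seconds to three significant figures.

3.42 s

Set y = v_y0 t − ½ g t² = 13.1: 4.905 t² − 20.60 t + 13.1 = 0.
t = [20.60 ± √(20.60² − 2·9.81·13.1)] / 9.81 = (20.60 ± 12.94) / 9.81, so t = 0.7813 s or t = 3.419 s.
The descending-branch root is 3.419 s.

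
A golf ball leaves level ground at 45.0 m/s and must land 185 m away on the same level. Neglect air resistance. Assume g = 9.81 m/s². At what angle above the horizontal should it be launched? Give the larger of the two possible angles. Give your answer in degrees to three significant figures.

58.2°

R = v₀² sin 2θ / g gives sin 2θ = gR/v₀² = 9.81·185/45.0² = 0.8962.
2θ = 63.67° or 180° − 63.67° = 116.3°, so θ = 31.83° or 58.17°.
The larger angle is 58.17°.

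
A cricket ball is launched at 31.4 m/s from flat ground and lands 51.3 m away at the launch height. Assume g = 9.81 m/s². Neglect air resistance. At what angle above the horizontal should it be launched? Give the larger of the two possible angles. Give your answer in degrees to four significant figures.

74.65°

From R = (v₀²/g) sin 2θ: sin 2θ = 9.81 × 51.3 / 985.96 = 0.5104.
2θ = 30.69° or 180° − 30.69° = 149.3°, so θ = 15.35° or 74.65°.
The larger angle is 74.65°.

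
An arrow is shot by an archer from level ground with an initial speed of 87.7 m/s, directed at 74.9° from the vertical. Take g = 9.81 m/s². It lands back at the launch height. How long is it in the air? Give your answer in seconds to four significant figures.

Components: vₓ = 87.70 sin 74.9° = 84.67 m/s, v_y0 = 87.70 cos 74.9° = 22.85 m/s.
It returns to y = 0 when t = 2 v_y0 / g = 2(22.85)/9.81 = 4.658 s.

4.658 s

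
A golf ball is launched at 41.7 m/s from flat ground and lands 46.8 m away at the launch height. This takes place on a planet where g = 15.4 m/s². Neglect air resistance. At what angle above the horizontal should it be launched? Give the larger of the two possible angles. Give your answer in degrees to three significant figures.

77.8°

From R = (v₀²/g) sin 2θ: sin 2θ = 15.4 × 46.8 / 1738.9 = 0.4145.
2θ = 24.49° or 180° − 24.49° = 155.5°, so θ = 12.24° or 77.76°.
The larger angle is 77.76°.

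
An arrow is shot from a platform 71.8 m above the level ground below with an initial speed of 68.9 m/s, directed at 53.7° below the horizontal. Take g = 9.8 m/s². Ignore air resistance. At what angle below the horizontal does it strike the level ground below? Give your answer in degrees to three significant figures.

58.7°

Resolve: vₓ = 68.90 cos 53.7° = 40.79 m/s and v_y0 = −55.53 m/s (downward).
With up positive and y = 0 at the ground: y(t) = 71.8 + (−55.53) t − 4.900 t². Setting y = 0 and taking the positive root: t = [−55.53 + √(55.53² + 2·9.80·71.8)] / 9.80 = (−55.53 + 67.01) / 9.80 = 1.172 s.
At impact: v_y = v_y0 − g t = −67.01 m/s; vₓ = 40.79 m/s.
Angle below horizontal: arctan(|v_y|/vₓ) = arctan(67.01/40.79) = 58.67°.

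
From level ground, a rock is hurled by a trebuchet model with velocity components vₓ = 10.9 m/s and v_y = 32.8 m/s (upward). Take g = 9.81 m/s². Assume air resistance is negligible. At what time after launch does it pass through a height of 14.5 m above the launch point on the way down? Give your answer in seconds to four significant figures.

Height y(t) = 32.80 t − 4.905 t² = 14.5 gives 4.905 t² − 32.80 t + 14.5 = 0.
Quadratic formula: t = (32.80 ± √791.35) / 9.81 = (32.80 ± 28.13) / 9.81 → t = 0.4759 s or 6.211 s.
The descending-branch root is 6.211 s.

6.211 s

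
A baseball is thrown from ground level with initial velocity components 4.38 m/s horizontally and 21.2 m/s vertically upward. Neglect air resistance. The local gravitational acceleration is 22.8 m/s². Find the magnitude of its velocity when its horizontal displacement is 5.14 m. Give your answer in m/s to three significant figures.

7.07 m/s

Time to reach x = 5.14 m: t = x/vₓ = 5.14/4.380 = 1.174 s.
Vertical velocity there: v_y = v_y0 − g t = 21.20 − 22.8 × 1.174 = −5.556 m/s.
Speed: √(vₓ² + v_y²) = √(4.380² + 5.556²) = 7.075 m/s.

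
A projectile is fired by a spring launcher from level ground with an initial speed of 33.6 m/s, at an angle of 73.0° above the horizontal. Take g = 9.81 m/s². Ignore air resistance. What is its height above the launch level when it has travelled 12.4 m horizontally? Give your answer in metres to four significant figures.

32.74 m

Resolve: vₓ = 33.60 cos 73.0° = 9.824 m/s and v_y0 = 33.60 sin 73.0° = 32.13 m/s.
At x = 12.4 m, t = x/vₓ = 12.4/9.824 = 1.262 s.
Height: y = v_y0 t − ½ g t² = 32.13 × 1.262 − 4.905 × 1.262² = 40.56 − 7.815 = 32.74 m.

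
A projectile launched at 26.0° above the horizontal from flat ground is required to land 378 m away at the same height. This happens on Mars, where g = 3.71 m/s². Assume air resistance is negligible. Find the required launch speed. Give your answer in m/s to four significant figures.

42.19 m/s

Level-ground range: R = v₀² sin(2θ)/g, so v₀ = √(gR / sin 2θ).
v₀ = √(3.71 × 378 / sin 52.00°) = √(1402 / 0.7880) = √1779.6 = 42.19 m/s.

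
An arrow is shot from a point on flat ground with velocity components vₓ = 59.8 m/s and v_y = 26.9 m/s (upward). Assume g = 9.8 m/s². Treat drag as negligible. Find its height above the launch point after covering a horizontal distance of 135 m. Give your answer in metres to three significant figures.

At x = 135 m, t = x/vₓ = 135/59.80 = 2.258 s.
Height: y = v_y0 t − ½ g t² = 26.90 × 2.258 − 4.900 × 2.258² = 60.73 − 24.97 = 35.75 m.

35.8 m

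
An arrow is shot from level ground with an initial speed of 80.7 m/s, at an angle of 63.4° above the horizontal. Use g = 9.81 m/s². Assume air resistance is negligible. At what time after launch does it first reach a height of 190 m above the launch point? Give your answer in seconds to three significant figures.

Resolve: vₓ = 80.70 cos 63.4° = 36.13 m/s and v_y0 = 80.70 sin 63.4° = 72.16 m/s.
Set y = v_y0 t − ½ g t² = 190: 4.905 t² − 72.16 t + 190 = 0.
t = [72.16 ± √(72.16² − 2·9.81·190)] / 9.81 = (72.16 ± 38.46) / 9.81, so t = 3.435 s or t = 11.28 s.
The first (ascending) time is 3.435 s.

3.44 s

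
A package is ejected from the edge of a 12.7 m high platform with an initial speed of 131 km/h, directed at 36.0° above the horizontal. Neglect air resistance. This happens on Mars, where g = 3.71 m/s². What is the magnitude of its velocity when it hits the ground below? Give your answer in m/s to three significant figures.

37.7 m/s

Convert: 131 km/h = 131/3.6 = 36.39 m/s.
Resolve: vₓ = 36.39 cos 36.0° = 29.44 m/s and v_y0 = 36.39 sin 36.0° = 21.39 m/s.
The projectile lands when y = 12.7 + (21.39) t − ½·3.71·t² = 0. Positive root: t = (21.39 + √(21.39² + 2·3.71·12.7)) / 3.71 = (21.39 + 23.49) / 3.71 = 12.10 s.
Vertical velocity at impact: v_y = v_y0 − g t = 21.39 − 3.71 × 12.10 = −23.49 m/s.
Speed: |v| = √(vₓ² + v_y²) = √(29.44² + 23.49²) = 37.66 m/s.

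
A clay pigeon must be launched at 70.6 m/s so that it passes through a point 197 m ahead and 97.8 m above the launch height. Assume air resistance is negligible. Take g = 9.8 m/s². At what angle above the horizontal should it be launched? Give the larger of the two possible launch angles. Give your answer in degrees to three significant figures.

Trajectory: y = x tanθ − g x² (1 + tan²θ)/(2v₀²). With x = 197, y = 97.8, v₀ = 70.6, g = 9.80:
38.15 tan²θ − 197 tanθ + (136.0) = 0.
tanθ = [197 ± √(197² − 4 × 38.15 × (136.0))] / (2 × 38.15) = (197 ± 134.4) / 76.30, giving tanθ = 0.8205 or 4.343.
θ = 39.37° or 77.03°; the larger is 77.03°.

77.0°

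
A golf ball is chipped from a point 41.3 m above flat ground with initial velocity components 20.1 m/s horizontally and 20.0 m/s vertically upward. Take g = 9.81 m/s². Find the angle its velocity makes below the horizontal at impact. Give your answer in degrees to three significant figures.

60.0°

With up positive and y = 0 at the ground: y(t) = 41.3 + (20.00) t − 4.905 t². Setting y = 0 and taking the positive root: t = [20.00 + √(20.00² + 2·9.81·41.3)] / 9.81 = (20.00 + 34.79) / 9.81 = 5.585 s.
At impact: v_y = v_y0 − g t = −34.79 m/s; vₓ = 20.10 m/s.
Angle below horizontal: arctan(|v_y|/vₓ) = arctan(34.79/20.10) = 59.98°.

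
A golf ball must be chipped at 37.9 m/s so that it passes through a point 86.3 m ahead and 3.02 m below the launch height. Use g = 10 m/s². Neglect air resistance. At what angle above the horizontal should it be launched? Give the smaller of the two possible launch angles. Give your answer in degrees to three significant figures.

Trajectory: y = x tanθ − g x² (1 + tan²θ)/(2v₀²). With x = 86.3, y = −3.02, v₀ = 37.9, g = 10.0:
25.92 tan²θ − 86.3 tanθ + (22.90) = 0.
tanθ = [86.3 ± √(86.3² − 4 × 25.92 × (22.90))] / (2 × 25.92) = (86.3 ± 71.22) / 51.85, giving tanθ = 0.2908 or 3.038.
θ = 16.22° or 71.78°; the smaller is 16.22°.

16.2°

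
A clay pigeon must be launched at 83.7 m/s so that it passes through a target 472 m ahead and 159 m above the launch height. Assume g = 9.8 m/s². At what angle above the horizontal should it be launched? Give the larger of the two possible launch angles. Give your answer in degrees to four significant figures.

Trajectory: y = x tanθ − g x² (1 + tan²θ)/(2v₀²). With x = 472, y = 159, v₀ = 83.7, g = 9.80:
155.8 tan²θ − 472 tanθ + (314.8) = 0.
tanθ = [472 ± √(472² − 4 × 155.8 × (314.8))] / (2 × 155.8) = (472 ± 163.0) / 311.6, giving tanθ = 0.9916 or 2.037.
θ = 44.76° or 63.86°; the larger is 63.86°.

63.86°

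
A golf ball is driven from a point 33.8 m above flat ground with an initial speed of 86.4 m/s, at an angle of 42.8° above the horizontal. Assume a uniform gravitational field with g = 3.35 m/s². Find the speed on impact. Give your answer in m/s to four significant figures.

Horizontal component vₓ = 86.40 cos 42.8° = 63.39 m/s; vertical v_y0 = 86.40 sin 42.8° = 58.70 m/s.
The projectile lands when y = 33.8 + (58.70) t − ½·3.35·t² = 0. Positive root: t = (58.70 + √(58.70² + 2·3.35·33.8)) / 3.35 = (58.70 + 60.60) / 3.35 = 35.61 s.
Vertical velocity at impact: v_y = v_y0 − g t = 58.70 − 3.35 × 35.61 = −60.60 m/s.
Speed: |v| = √(vₓ² + v_y²) = √(63.39² + 60.60²) = 87.70 m/s.

87.70 m/s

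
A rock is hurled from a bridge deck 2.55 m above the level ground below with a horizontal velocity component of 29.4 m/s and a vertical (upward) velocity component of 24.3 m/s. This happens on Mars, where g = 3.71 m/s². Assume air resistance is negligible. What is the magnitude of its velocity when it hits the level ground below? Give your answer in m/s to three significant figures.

38.4 m/s

Vertical motion (up positive, ground at y = 0): 1.855 t² − (24.30) t − 2.55 = 0, so t = (24.30 + √(24.30² + 2·3.71·2.55)) / 3.71 = (24.30 + 24.69) / 3.71 = 13.20 s.
Vertical velocity at impact: v_y = v_y0 − g t = 24.30 − 3.71 × 13.20 = −24.69 m/s.
Speed: |v| = √(vₓ² + v_y²) = √(29.40² + 24.69²) = 38.39 m/s.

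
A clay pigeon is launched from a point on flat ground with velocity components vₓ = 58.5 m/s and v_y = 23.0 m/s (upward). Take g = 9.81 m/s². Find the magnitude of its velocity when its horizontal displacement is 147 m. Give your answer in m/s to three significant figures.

58.5 m/s

At x = 147 m, t = x/vₓ = 147/58.50 = 2.513 s.
Vertical velocity there: v_y = v_y0 − g t = 23.00 − 9.81 × 2.513 = −1.651 m/s.
Speed: √(vₓ² + v_y²) = √(58.50² + 1.651²) = 58.52 m/s.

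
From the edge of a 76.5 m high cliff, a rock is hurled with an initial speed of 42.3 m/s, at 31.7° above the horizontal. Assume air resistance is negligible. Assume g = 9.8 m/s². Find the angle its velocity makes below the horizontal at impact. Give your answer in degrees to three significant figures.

vₓ = 42.30 cos 31.7° = 35.99 m/s; v_y0 = 42.30 sin 31.7° = 22.23 m/s.
Vertical motion (up positive, ground at y = 0): 4.900 t² − (22.23) t − 76.5 = 0, so t = (22.23 + √(22.23² + 2·9.80·76.5)) / 9.80 = (22.23 + 44.65) / 9.80 = 6.824 s.
At impact: v_y = v_y0 − g t = −44.65 m/s; vₓ = 35.99 m/s.
Angle below horizontal: arctan(|v_y|/vₓ) = arctan(44.65/35.99) = 51.13°.

51.1°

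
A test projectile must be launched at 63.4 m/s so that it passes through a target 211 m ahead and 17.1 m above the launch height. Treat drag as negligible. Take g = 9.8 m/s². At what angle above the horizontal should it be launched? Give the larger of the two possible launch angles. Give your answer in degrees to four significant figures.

Trajectory: y = x tanθ − g x² (1 + tan²θ)/(2v₀²). With x = 211, y = 17.1, v₀ = 63.4, g = 9.80:
54.27 tan²θ − 211 tanθ + (71.37) = 0.
tanθ = [211 ± √(211² − 4 × 54.27 × (71.37))] / (2 × 54.27) = (211 ± 170.4) / 108.5, giving tanθ = 0.3743 or 3.513.
θ = 20.52° or 74.11°; the larger is 74.11°.

74.11°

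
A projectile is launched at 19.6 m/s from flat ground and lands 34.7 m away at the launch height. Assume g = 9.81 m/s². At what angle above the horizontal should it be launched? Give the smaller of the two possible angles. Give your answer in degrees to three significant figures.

31.2°

R = v₀² sin 2θ / g gives sin 2θ = gR/v₀² = 9.81·34.7/19.6² = 0.8861.
2θ = 62.39° or 180° − 62.39° = 117.6°, so θ = 31.19° or 58.81°.
The smaller angle is 31.19°.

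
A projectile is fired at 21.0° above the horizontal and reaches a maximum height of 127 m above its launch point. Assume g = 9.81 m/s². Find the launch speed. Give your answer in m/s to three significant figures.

139 m/s

At the peak v_y = 0, so v_y0 = √(2gH) = √(2 × 9.81 × 127) = 49.92 m/s.
v_y0 = v₀ sin θ ⇒ v₀ = 49.92 / sin 21.0° = 139.3 m/s.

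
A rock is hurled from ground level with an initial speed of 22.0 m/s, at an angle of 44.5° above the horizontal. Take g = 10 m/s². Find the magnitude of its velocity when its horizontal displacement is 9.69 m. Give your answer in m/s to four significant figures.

Resolve: vₓ = 22.00 cos 44.5° = 15.69 m/s and v_y0 = 22.00 sin 44.5° = 15.42 m/s.
At x = 9.69 m, t = x/vₓ = 9.69/15.69 = 0.6175 s.
Vertical velocity there: v_y = v_y0 − g t = 15.42 − 10.0 × 0.6175 = 9.245 m/s.
Speed: √(vₓ² + v_y²) = √(15.69² + 9.245²) = 18.21 m/s.

18.21 m/s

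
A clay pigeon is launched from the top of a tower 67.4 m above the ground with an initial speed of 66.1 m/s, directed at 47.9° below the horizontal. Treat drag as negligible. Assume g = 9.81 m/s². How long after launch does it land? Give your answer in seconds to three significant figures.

Components: vₓ = 66.10 cos 47.9° = 44.32 m/s, v_y0 = −49.04 m/s (downward).
Vertical motion (up positive, ground at y = 0): 4.905 t² − (−49.04) t − 67.4 = 0, so t = (−49.04 + √(49.04² + 2·9.81·67.4)) / 9.81 = (−49.04 + 61.06) / 9.81 = 1.224 s.

1.22 s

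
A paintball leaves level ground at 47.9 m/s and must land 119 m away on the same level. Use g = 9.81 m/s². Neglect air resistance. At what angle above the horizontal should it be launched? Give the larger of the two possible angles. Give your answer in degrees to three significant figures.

R = v₀² sin 2θ / g gives sin 2θ = gR/v₀² = 9.81·119/47.9² = 0.5088.
2θ = 30.58° or 180° − 30.58° = 149.4°, so θ = 15.29° or 74.71°.
The larger angle is 74.71°.

74.7°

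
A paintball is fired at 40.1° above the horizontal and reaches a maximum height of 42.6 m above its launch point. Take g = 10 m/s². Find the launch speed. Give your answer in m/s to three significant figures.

At the peak v_y = 0, so v_y0 = √(2gH) = √(2 × 10.0 × 42.6) = 29.19 m/s.
v_y0 = v₀ sin θ ⇒ v₀ = 29.19 / sin 40.1° = 45.32 m/s.

45.3 m/s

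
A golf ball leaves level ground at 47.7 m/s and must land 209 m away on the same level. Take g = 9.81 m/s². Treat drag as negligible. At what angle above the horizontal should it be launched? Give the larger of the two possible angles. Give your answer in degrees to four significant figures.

57.85°

Level-ground range R = v₀² sin(2θ)/g ⇒ sin(2θ) = gR/v₀² = 9.81 × 209 / 47.7² = 0.9011.
2θ = 64.30° or 180° − 64.30° = 115.7°, so θ = 32.15° or 57.85°.
The larger angle is 57.85°.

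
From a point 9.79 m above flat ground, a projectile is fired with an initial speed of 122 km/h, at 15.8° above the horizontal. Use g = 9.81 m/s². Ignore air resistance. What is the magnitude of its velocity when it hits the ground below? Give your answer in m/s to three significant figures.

Convert: 122 km/h = 122/3.6 = 33.89 m/s.
Components: vₓ = 33.89 cos 15.8° = 32.61 m/s, v_y0 = 33.89 sin 15.8° = 9.227 m/s.
Vertical motion (up positive, ground at y = 0): 4.905 t² − (9.227) t − 9.79 = 0, so t = (9.227 + √(9.227² + 2·9.81·9.79)) / 9.81 = (9.227 + 16.65) / 9.81 = 2.638 s.
Vertical velocity at impact: v_y = v_y0 − g t = 9.227 − 9.81 × 2.638 = −16.65 m/s.
Speed: |v| = √(vₓ² + v_y²) = √(32.61² + 16.65²) = 36.61 m/s.

36.6 m/s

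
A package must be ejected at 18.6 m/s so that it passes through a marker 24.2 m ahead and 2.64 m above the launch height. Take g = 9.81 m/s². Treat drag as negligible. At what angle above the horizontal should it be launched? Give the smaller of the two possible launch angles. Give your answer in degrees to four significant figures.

29.23°

Trajectory: y = x tanθ − g x² (1 + tan²θ)/(2v₀²). With x = 24.2, y = 2.64, v₀ = 18.6, g = 9.81:
8.303 tan²θ − 24.2 tanθ + (10.94) = 0.
tanθ = [24.2 ± √(24.2² − 4 × 8.303 × (10.94))] / (2 × 8.303) = (24.2 ± 14.91) / 16.61, giving tanθ = 0.5597 or 2.355.
θ = 29.23° or 66.99°; the smaller is 29.23°.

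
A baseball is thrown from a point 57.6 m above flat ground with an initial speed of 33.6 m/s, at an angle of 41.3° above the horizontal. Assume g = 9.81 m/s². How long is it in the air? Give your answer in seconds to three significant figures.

6.37 s

vₓ = 33.60 cos 41.3° = 25.24 m/s; v_y0 = 33.60 sin 41.3° = 22.18 m/s.
The projectile lands when y = 57.6 + (22.18) t − ½·9.81·t² = 0. Positive root: t = (22.18 + √(22.18² + 2·9.81·57.6)) / 9.81 = (22.18 + 40.27) / 9.81 = 6.366 s.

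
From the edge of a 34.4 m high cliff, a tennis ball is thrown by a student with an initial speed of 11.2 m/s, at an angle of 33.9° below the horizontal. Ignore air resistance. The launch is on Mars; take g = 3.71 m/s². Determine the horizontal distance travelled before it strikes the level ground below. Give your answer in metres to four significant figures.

27.33 m

Horizontal component vₓ = 11.20 cos 33.9° = 9.296 m/s; vertical v_y0 = −6.247 m/s (downward).
The projectile lands when y = 34.4 + (−6.247) t − ½·3.71·t² = 0. Positive root: t = (−6.247 + √(6.247² + 2·3.71·34.4)) / 3.71 = (−6.247 + 17.15) / 3.71 = 2.940 s.
Horizontal distance: R = vₓ t = 9.296 × 2.940 = 27.33 m.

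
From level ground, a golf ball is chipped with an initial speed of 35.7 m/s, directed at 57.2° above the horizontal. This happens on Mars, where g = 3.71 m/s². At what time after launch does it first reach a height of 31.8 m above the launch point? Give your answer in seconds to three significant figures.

Resolve: vₓ = 35.70 cos 57.2° = 19.34 m/s and v_y0 = 35.70 sin 57.2° = 30.01 m/s.
Height y(t) = 30.01 t − 1.855 t² = 31.8 gives 1.855 t² − 30.01 t + 31.8 = 0.
Quadratic formula: t = (30.01 ± √664.54) / 3.71 = (30.01 ± 25.78) / 3.71 → t = 1.140 s or 15.04 s.
The first (ascending) time is 1.140 s.

1.14 s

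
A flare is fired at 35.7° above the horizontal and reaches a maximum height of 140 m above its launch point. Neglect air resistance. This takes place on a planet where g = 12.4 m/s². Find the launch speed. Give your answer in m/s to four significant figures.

At the peak v_y = 0, so v_y0 = √(2gH) = √(2 × 12.4 × 140) = 58.92 m/s.
v_y0 = v₀ sin θ ⇒ v₀ = 58.92 / sin 35.7° = 101.0 m/s.

101.0 m/s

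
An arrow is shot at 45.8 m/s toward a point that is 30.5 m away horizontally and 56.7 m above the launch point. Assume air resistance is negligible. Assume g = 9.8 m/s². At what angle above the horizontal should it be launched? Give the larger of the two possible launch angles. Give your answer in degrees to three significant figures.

Trajectory: y = x tanθ − g x² (1 + tan²θ)/(2v₀²). With x = 30.5, y = 56.7, v₀ = 45.8, g = 9.80:
2.173 tan²θ − 30.5 tanθ + (58.87) = 0.
tanθ = [30.5 ± √(30.5² − 4 × 2.173 × (58.87))] / (2 × 2.173) = (30.5 ± 20.46) / 4.346, giving tanθ = 2.311 or 11.73.
θ = 66.60° or 85.13°; the larger is 85.13°.

85.1°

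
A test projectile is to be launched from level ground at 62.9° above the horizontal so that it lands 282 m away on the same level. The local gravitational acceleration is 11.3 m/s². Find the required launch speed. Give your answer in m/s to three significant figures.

On level ground R = v₀² sin 2θ / g ⇒ v₀ = √(gR / sin 2θ).
v₀ = √(11.3 × 282 / sin 125.8°) = √(3187 / 0.8111) = √3928.9 = 62.68 m/s.

62.7 m/s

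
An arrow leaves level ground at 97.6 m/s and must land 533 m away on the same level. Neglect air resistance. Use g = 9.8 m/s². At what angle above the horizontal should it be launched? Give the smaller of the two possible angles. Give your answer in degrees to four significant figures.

16.63°

From R = (v₀²/g) sin 2θ: sin 2θ = 9.80 × 533 / 9525.8 = 0.5483.
2θ = 33.25° or 180° − 33.25° = 146.7°, so θ = 16.63° or 73.37°.
The smaller angle is 16.63°.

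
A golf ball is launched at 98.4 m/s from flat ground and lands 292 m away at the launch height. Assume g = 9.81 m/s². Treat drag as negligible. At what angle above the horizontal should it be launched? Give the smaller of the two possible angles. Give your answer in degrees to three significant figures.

From R = (v₀²/g) sin 2θ: sin 2θ = 9.81 × 292 / 9682.6 = 0.2958.
2θ = 17.21° or 180° − 17.21° = 162.8°, so θ = 8.604° or 81.40°.
The smaller angle is 8.604°.

8.60°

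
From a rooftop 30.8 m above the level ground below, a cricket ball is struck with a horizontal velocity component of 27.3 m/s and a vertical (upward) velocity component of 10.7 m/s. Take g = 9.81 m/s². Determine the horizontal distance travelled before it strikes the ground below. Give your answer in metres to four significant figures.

Vertical motion (up positive, ground at y = 0): 4.905 t² − (10.70) t − 30.8 = 0, so t = (10.70 + √(10.70² + 2·9.81·30.8)) / 9.81 = (10.70 + 26.81) / 9.81 = 3.824 s.
Horizontal distance: R = vₓ t = 27.30 × 3.824 = 104.4 m.

104.4 m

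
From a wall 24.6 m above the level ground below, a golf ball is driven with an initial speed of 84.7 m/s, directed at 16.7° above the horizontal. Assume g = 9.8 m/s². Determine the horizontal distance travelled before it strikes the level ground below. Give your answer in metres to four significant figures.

vₓ = 84.70 cos 16.7° = 81.13 m/s; v_y0 = 84.70 sin 16.7° = 24.34 m/s.
Vertical motion (up positive, ground at y = 0): 4.900 t² − (24.34) t − 24.6 = 0, so t = (24.34 + √(24.34² + 2·9.80·24.6)) / 9.80 = (24.34 + 32.78) / 9.80 = 5.829 s.
Horizontal distance: R = vₓ t = 81.13 × 5.829 = 472.9 m.

472.9 m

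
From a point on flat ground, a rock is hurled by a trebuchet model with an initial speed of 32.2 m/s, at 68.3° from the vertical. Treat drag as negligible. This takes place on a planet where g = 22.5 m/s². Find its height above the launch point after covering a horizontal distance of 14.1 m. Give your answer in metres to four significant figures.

Horizontal component vₓ = 32.20 sin 68.3° = 29.92 m/s; vertical v_y0 = 32.20 cos 68.3° = 11.91 m/s.
Time to reach x = 14.1 m: t = x/vₓ = 14.1/29.92 = 0.4713 s.
Height: y = v_y0 t − ½ g t² = 11.91 × 0.4713 − 11.25 × 0.4713² = 5.611 − 2.499 = 3.112 m.

3.112 m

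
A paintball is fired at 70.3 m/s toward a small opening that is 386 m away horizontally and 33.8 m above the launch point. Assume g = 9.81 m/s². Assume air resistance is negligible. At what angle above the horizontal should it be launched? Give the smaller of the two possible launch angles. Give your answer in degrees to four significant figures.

Trajectory: y = x tanθ − g x² (1 + tan²θ)/(2v₀²). With x = 386, y = 33.8, v₀ = 70.3, g = 9.81:
147.9 tan²θ − 386 tanθ + (181.7) = 0.
tanθ = [386 ± √(386² − 4 × 147.9 × (181.7))] / (2 × 147.9) = (386 ± 203.8) / 295.8, giving tanθ = 0.6161 or 1.994.
θ = 31.64° or 63.37°; the smaller is 31.64°.

31.64°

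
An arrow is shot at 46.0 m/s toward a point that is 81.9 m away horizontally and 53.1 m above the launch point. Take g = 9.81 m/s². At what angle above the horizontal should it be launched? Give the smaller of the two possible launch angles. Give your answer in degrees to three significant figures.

46.3°

Trajectory: y = x tanθ − g x² (1 + tan²θ)/(2v₀²). With x = 81.9, y = 53.1, v₀ = 46.0, g = 9.81:
15.55 tan²θ − 81.9 tanθ + (68.65) = 0.
tanθ = [81.9 ± √(81.9² − 4 × 15.55 × (68.65))] / (2 × 15.55) = (81.9 ± 49.38) / 31.10, giving tanθ = 1.046 or 4.221.
θ = 46.28° or 76.67°; the smaller is 46.28°.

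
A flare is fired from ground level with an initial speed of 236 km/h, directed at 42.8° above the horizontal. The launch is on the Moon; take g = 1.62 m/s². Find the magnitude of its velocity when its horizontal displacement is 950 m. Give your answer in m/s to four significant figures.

Convert: 236 km/h = 236/3.6 = 65.56 m/s.
Horizontal component vₓ = 65.56 cos 42.8° = 48.10 m/s; vertical v_y0 = 65.56 sin 42.8° = 44.54 m/s.
x = vₓ t ⇒ t = 950/48.10 = 19.75 s.
Vertical velocity there: v_y = v_y0 − g t = 44.54 − 1.62 × 19.75 = 12.55 m/s.
Speed: √(vₓ² + v_y²) = √(48.10² + 12.55²) = 49.71 m/s.

49.71 m/s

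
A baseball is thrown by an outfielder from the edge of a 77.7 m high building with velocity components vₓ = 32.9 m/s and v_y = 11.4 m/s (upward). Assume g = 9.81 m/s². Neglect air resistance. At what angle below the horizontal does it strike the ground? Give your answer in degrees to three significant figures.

51.0°

With up positive and y = 0 at the ground: y(t) = 77.7 + (11.40) t − 4.905 t². Setting y = 0 and taking the positive root: t = [11.40 + √(11.40² + 2·9.81·77.7)] / 9.81 = (11.40 + 40.67) / 9.81 = 5.308 s.
At impact: v_y = v_y0 − g t = −40.67 m/s; vₓ = 32.90 m/s.
Angle below horizontal: arctan(|v_y|/vₓ) = arctan(40.67/32.90) = 51.03°.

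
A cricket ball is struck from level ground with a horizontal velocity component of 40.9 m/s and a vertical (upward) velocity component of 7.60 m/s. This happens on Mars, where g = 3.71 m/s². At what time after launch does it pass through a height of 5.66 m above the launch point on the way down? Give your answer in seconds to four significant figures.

Set y = v_y0 t − ½ g t² = 5.66: 1.855 t² − 7.600 t + 5.66 = 0.
Quadratic formula: t = (7.600 ± √15.763) / 3.71 = (7.600 ± 3.970) / 3.71 → t = 0.9784 s or 3.119 s.
The descending-branch root is 3.119 s.

3.119 s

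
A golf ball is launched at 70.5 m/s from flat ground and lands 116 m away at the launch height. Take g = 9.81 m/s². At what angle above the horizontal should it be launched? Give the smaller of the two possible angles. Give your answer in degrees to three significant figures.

6.62°

R = v₀² sin 2θ / g gives sin 2θ = gR/v₀² = 9.81·116/70.5² = 0.2290.
2θ = 13.24° or 180° − 13.24° = 166.8°, so θ = 6.618° or 83.38°.
The smaller angle is 6.618°.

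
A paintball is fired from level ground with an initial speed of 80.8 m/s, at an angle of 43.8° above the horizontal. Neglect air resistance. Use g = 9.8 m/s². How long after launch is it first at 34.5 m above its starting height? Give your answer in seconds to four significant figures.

Resolve: vₓ = 80.80 cos 43.8° = 58.32 m/s and v_y0 = 80.80 sin 43.8° = 55.93 m/s.
Require v_y0 t − ½ g t² = 34.5, i.e. 4.900 t² − 55.93 t + 34.5 = 0.
Quadratic formula: t = (55.93 ± √2451.4) / 9.80 = (55.93 ± 49.51) / 9.80 → t = 0.6544 s or 10.76 s.
The first (ascending) time is 0.6544 s.

0.6544 s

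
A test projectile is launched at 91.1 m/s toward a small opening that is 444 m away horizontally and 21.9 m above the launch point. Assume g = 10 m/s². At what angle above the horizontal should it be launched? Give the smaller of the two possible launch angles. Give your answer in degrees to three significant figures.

19.3°

Trajectory: y = x tanθ − g x² (1 + tan²θ)/(2v₀²). With x = 444, y = 21.9, v₀ = 91.1, g = 10.0:
118.8 tan²θ − 444 tanθ + (140.7) = 0.
tanθ = [444 ± √(444² − 4 × 118.8 × (140.7))] / (2 × 118.8) = (444 ± 361.0) / 237.5, giving tanθ = 0.3495 or 3.389.
θ = 19.26° or 73.56°; the smaller is 19.26°.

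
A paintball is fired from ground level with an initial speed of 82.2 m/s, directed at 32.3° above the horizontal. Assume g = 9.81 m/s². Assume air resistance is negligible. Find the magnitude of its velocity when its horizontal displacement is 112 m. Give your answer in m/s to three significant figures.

Resolve: vₓ = 82.20 cos 32.3° = 69.48 m/s and v_y0 = 82.20 sin 32.3° = 43.92 m/s.
x = vₓ t ⇒ t = 112/69.48 = 1.612 s.
Vertical velocity there: v_y = v_y0 − g t = 43.92 − 9.81 × 1.612 = 28.11 m/s.
Speed: √(vₓ² + v_y²) = √(69.48² + 28.11²) = 74.95 m/s.

75.0 m/s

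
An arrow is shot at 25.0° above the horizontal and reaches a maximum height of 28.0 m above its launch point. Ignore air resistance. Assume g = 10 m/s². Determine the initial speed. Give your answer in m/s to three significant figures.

At the peak v_y = 0, so v_y0 = √(2gH) = √(2 × 10.0 × 28.0) = 23.66 m/s.
v_y0 = v₀ sin θ ⇒ v₀ = 23.66 / sin 25.0° = 55.99 m/s.

56.0 m/s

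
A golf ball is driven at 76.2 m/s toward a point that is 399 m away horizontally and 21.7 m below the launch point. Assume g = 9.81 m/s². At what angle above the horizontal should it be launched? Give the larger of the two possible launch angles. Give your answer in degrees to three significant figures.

69.3°

Trajectory: y = x tanθ − g x² (1 + tan²θ)/(2v₀²). With x = 399, y = −21.7, v₀ = 76.2, g = 9.81:
134.5 tan²θ − 399 tanθ + (112.8) = 0.
tanθ = [399 ± √(399² − 4 × 134.5 × (112.8))] / (2 × 134.5) = (399 ± 313.9) / 269.0, giving tanθ = 0.3164 or 2.650.
θ = 17.56° or 69.33°; the larger is 69.33°.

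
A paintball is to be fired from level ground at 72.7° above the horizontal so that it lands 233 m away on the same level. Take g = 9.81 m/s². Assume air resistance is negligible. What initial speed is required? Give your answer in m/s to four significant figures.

63.45 m/s

Level-ground range: R = v₀² sin(2θ)/g, so v₀ = √(gR / sin 2θ).
v₀ = √(9.81 × 233 / sin 145.4°) = √(2286 / 0.5678) = √4025.3 = 63.45 m/s.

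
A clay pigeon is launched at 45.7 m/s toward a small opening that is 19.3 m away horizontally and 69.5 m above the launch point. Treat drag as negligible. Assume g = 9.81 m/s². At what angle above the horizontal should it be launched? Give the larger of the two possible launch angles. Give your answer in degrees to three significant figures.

Trajectory: y = x tanθ − g x² (1 + tan²θ)/(2v₀²). With x = 19.3, y = 69.5, v₀ = 45.7, g = 9.81:
0.8748 tan²θ − 19.3 tanθ + (70.37) = 0.
tanθ = [19.3 ± √(19.3² − 4 × 0.8748 × (70.37))] / (2 × 0.8748) = (19.3 ± 11.24) / 1.750, giving tanθ = 4.609 or 17.45.
θ = 77.76° or 86.72°; the larger is 86.72°.

86.7°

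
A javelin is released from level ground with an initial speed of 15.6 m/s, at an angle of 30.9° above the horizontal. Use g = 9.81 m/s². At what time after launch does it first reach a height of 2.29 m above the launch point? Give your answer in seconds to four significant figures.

0.3694 s

Components: vₓ = 15.60 cos 30.9° = 13.39 m/s, v_y0 = 15.60 sin 30.9° = 8.011 m/s.
Set y = v_y0 t − ½ g t² = 2.29: 4.905 t² − 8.011 t + 2.29 = 0.
Quadratic formula: t = (8.011 ± √19.250) / 9.81 = (8.011 ± 4.388) / 9.81 → t = 0.3694 s or 1.264 s.
The first (ascending) time is 0.3694 s.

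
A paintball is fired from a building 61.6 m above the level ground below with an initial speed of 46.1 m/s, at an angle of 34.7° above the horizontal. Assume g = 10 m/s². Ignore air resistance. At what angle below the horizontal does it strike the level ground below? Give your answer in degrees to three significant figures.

49.1°

Resolve: vₓ = 46.10 cos 34.7° = 37.90 m/s and v_y0 = 46.10 sin 34.7° = 26.24 m/s.
Vertical motion (up positive, ground at y = 0): 5.000 t² − (26.24) t − 61.6 = 0, so t = (26.24 + √(26.24² + 2·10.0·61.6)) / 10.0 = (26.24 + 43.83) / 10.0 = 7.007 s.
At impact: v_y = v_y0 − g t = −43.83 m/s; vₓ = 37.90 m/s.
Angle below horizontal: arctan(|v_y|/vₓ) = arctan(43.83/37.90) = 49.15°.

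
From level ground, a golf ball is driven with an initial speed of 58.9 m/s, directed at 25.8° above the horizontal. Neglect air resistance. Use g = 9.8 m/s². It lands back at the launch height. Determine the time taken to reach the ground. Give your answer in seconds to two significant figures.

Components: vₓ = 58.90 cos 25.8° = 53.03 m/s, v_y0 = 58.90 sin 25.8° = 25.64 m/s.
It returns to y = 0 when t = 2 v_y0 / g = 2(25.64)/9.80 = 5.232 s.

5.2 s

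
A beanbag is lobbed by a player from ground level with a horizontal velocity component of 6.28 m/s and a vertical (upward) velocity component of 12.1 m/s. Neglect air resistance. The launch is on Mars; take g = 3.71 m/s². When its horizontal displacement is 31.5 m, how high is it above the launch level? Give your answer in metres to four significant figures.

14.02 m

At x = 31.5 m, t = x/vₓ = 31.5/6.280 = 5.016 s.
Height: y = v_y0 t − ½ g t² = 12.10 × 5.016 − 1.855 × 5.016² = 60.69 − 46.67 = 14.02 m.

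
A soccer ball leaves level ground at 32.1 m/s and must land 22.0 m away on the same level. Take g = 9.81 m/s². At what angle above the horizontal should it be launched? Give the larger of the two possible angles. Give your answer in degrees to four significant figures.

83.95°

R = v₀² sin 2θ / g gives sin 2θ = gR/v₀² = 9.81·22.0/32.1² = 0.2095.
2θ = 12.09° or 180° − 12.09° = 167.9°, so θ = 6.045° or 83.95°.
The larger angle is 83.95°.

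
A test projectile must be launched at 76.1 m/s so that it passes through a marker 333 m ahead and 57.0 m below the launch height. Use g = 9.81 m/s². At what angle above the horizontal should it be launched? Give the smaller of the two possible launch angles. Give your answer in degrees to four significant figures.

Trajectory: y = x tanθ − g x² (1 + tan²θ)/(2v₀²). With x = 333, y = −57.0, v₀ = 76.1, g = 9.81:
93.92 tan²θ − 333 tanθ + (36.92) = 0.
tanθ = [333 ± √(333² − 4 × 93.92 × (36.92))] / (2 × 93.92) = (333 ± 311.5) / 187.8, giving tanθ = 0.1146 or 3.431.
θ = 6.536° or 73.75°; the smaller is 6.536°.

6.536°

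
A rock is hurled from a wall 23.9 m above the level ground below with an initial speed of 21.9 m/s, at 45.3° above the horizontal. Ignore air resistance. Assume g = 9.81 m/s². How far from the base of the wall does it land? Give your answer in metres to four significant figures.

Components: vₓ = 21.90 cos 45.3° = 15.40 m/s, v_y0 = 21.90 sin 45.3° = 15.57 m/s.
With up positive and y = 0 at the ground: y(t) = 23.9 + (15.57) t − 4.905 t². Setting y = 0 and taking the positive root: t = [15.57 + √(15.57² + 2·9.81·23.9)] / 9.81 = (15.57 + 26.67) / 9.81 = 4.305 s.
Horizontal distance: R = vₓ t = 15.40 × 4.305 = 66.32 m.

66.32 m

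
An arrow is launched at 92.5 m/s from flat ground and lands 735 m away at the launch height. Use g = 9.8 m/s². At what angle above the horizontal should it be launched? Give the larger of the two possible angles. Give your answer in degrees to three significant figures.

Level-ground range R = v₀² sin(2θ)/g ⇒ sin(2θ) = gR/v₀² = 9.80 × 735 / 92.5² = 0.8418.
2θ = 57.34° or 180° − 57.34° = 122.7°, so θ = 28.67° or 61.33°.
The larger angle is 61.33°.

61.3°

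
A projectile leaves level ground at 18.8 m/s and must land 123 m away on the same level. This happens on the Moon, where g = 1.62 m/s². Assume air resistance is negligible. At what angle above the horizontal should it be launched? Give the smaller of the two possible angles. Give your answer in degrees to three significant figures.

17.2°

From R = (v₀²/g) sin 2θ: sin 2θ = 1.62 × 123 / 353.44 = 0.5638.
2θ = 34.32° or 180° − 34.32° = 145.7°, so θ = 17.16° or 72.84°.
The smaller angle is 17.16°.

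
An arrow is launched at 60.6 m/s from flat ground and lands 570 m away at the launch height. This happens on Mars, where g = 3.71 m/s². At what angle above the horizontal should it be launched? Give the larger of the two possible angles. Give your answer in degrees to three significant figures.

From R = (v₀²/g) sin 2θ: sin 2θ = 3.71 × 570 / 3672.4 = 0.5758.
2θ = 35.16° or 180° − 35.16° = 144.8°, so θ = 17.58° or 72.42°.
The larger angle is 72.42°.

72.4°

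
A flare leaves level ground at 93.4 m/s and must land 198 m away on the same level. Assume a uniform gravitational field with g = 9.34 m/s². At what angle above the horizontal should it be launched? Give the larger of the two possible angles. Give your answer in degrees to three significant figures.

83.9°

From R = (v₀²/g) sin 2θ: sin 2θ = 9.34 × 198 / 8723.6 = 0.2120.
2θ = 12.24° or 180° − 12.24° = 167.8°, so θ = 6.120° or 83.88°.
The larger angle is 83.88°.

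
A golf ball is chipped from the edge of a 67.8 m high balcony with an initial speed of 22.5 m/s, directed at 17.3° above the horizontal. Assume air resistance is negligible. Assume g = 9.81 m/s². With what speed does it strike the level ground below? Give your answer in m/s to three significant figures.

42.9 m/s

Horizontal component vₓ = 22.50 cos 17.3° = 21.48 m/s; vertical v_y0 = 22.50 sin 17.3° = 6.691 m/s.
The projectile lands when y = 67.8 + (6.691) t − ½·9.81·t² = 0. Positive root: t = (6.691 + √(6.691² + 2·9.81·67.8)) / 9.81 = (6.691 + 37.08) / 9.81 = 4.462 s.
Vertical velocity at impact: v_y = v_y0 − g t = 6.691 − 9.81 × 4.462 = −37.08 m/s.
Speed: |v| = √(vₓ² + v_y²) = √(21.48² + 37.08²) = 42.85 m/s.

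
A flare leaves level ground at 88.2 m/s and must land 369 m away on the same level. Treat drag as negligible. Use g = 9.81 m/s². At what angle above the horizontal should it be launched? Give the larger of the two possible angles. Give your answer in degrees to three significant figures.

76.1°

R = v₀² sin 2θ / g gives sin 2θ = gR/v₀² = 9.81·369/88.2² = 0.4653.
2θ = 27.73° or 180° − 27.73° = 152.3°, so θ = 13.87° or 76.13°.
The larger angle is 76.13°.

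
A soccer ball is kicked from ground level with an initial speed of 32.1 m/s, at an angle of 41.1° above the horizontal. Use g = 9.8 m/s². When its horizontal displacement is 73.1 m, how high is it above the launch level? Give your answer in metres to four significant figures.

vₓ = 32.10 cos 41.1° = 24.19 m/s; v_y0 = 32.10 sin 41.1° = 21.10 m/s.
At x = 73.1 m, t = x/vₓ = 73.1/24.19 = 3.022 s.
Height: y = v_y0 t − ½ g t² = 21.10 × 3.022 − 4.900 × 3.022² = 63.77 − 44.75 = 19.02 m.

19.02 m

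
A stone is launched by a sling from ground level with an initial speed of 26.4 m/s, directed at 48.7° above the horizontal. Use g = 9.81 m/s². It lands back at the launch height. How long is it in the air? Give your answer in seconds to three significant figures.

Horizontal component vₓ = 26.40 cos 48.7° = 17.42 m/s; vertical v_y0 = 26.40 sin 48.7° = 19.83 m/s.
Landing at launch height ⇒ T = 2 v_y0 / g = 2 × 19.83 / 9.81 = 4.044 s.

4.04 s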